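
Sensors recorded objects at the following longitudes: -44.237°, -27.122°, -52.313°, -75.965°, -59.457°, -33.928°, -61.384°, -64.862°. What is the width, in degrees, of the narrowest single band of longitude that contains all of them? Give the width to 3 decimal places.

Sort the longitudes: -75.965°, -64.862°, -61.384°, -59.457°, -52.313°, -44.237°, -33.928°, -27.122°.
Eastward gaps between consecutive values (wrapping around): 11.103°, 3.478°, 1.927°, 7.144°, 8.076°, 10.309°, 6.806°, 311.157°.
Largest gap = 311.157° ⇒ minimal covering band is its complement: 360° − 311.157° = 48.843°.
Band runs from -75.965° eastward to -27.122°.

48.843°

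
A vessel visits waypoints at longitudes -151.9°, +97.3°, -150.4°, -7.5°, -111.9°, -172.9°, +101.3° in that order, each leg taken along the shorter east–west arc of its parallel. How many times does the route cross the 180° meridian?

Leg 1: -151.9° → +97.3°, shortest Δλ = -110.8° (west) — crosses 180°.
Leg 2: +97.3° → -150.4°, shortest Δλ = 112.3° (east) — crosses 180°.
Leg 3: -150.4° → -7.5°, shortest Δλ = 142.9° (east) — does not cross 180°.
Leg 4: -7.5° → -111.9°, shortest Δλ = -104.4° (west) — does not cross 180°.
Leg 5: -111.9° → -172.9°, shortest Δλ = -61.0° (west) — does not cross 180°.
Leg 6: -172.9° → +101.3°, shortest Δλ = -85.8° (west) — crosses 180°.
Total crossings: 3.

3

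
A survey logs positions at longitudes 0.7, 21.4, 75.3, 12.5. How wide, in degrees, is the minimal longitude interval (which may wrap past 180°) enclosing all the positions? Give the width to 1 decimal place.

74.6°

Sort the longitudes: +0.7°, +12.5°, +21.4°, +75.3°.
Eastward gaps between consecutive values (wrapping around): 11.8°, 8.9°, 53.9°, 285.4°.
Largest gap = 285.4° ⇒ minimal covering band is its complement: 360° − 285.4° = 74.6°.
Band runs from +0.7° eastward to +75.3°.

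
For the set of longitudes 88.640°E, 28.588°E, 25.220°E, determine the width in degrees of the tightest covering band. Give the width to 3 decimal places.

Sort the longitudes: +25.220°, +28.588°, +88.640°.
Eastward gaps between consecutive values (wrapping around): 3.368°, 60.052°, 296.580°.
Largest gap = 296.580° ⇒ minimal covering band is its complement: 360° − 296.580° = 63.420°.
Band runs from +25.220° eastward to +88.640°.

63.420°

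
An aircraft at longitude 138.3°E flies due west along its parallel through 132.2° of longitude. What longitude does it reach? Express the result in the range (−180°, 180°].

Start at +138.3°; shift −132.2° → +6.1°.
+6.1° already lies in (−180°, 180°].

6.1°E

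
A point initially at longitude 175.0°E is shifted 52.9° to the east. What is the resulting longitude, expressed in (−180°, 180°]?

Start at +175.0°; shift +52.9° → +227.9°.
+227.9° lies outside (−180°, 180°]; subtract 360° → -132.1°.

132.1°W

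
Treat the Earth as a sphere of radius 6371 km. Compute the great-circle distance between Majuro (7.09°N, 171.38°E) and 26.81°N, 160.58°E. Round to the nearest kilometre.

2472 km

Δλ = 160.58 − 171.38 = -10.80°.
Δφ = 26.81 − 7.09 = 19.72°.
a = sin²(Δφ/2) + cos φ₁ · cos φ₂ · sin²(Δλ/2) = 0.037168.
c = 2·atan2(√a, √(1−a)) = 0.38801 rad → d = 6371·c ≈ 2471.99 km.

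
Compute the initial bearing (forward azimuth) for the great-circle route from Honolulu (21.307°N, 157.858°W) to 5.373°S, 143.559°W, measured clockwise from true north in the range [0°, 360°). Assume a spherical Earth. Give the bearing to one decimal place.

150.7°

Δλ = -143.559 − -157.858 = 14.299°.
θ = atan2( sin Δλ · cos φ₂ , cos φ₁ · sin φ₂ − sin φ₁ · cos φ₂ · cos Δλ )
  = atan2(0.24590, -0.43780) = 150.679° → normalised to [0°, 360°): 150.679°.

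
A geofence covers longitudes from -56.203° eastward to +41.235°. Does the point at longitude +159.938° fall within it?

No

Band width going east from -56.203° to +41.235°: ((41.235 − -56.203) mod 360) = 97.438°.
Offset of +159.938° east of the west edge: ((159.938 − -56.203) mod 360) = 216.141°.
216.141° > 97.438° ⇒ outside.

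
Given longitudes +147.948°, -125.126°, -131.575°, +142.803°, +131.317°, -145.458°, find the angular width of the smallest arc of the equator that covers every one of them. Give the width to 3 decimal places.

Sort the longitudes: -145.458°, -131.575°, -125.126°, +131.317°, +142.803°, +147.948°.
Eastward gaps between consecutive values (wrapping around): 13.883°, 6.449°, 256.443°, 11.486°, 5.145°, 66.594°.
Largest gap = 256.443° ⇒ minimal covering band is its complement: 360° − 256.443° = 103.557°.
Band runs from +131.317° eastward to -125.126°, crossing the antimeridian.

103.557°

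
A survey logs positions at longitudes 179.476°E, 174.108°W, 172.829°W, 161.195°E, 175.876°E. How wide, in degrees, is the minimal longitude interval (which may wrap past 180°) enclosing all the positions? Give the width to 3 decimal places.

25.976°

Sort the longitudes: -174.108°, -172.829°, +161.195°, +175.876°, +179.476°.
Eastward gaps between consecutive values (wrapping around): 1.279°, 334.024°, 14.681°, 3.600°, 6.416°.
Largest gap = 334.024° ⇒ minimal covering band is its complement: 360° − 334.024° = 25.976°.
Band runs from +161.195° eastward to -172.829°, crossing the antimeridian.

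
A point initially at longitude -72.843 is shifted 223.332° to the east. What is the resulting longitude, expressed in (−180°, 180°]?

+150.489°

Start at -72.843°; shift +223.332° → +150.489°.
+150.489° already lies in (−180°, 180°].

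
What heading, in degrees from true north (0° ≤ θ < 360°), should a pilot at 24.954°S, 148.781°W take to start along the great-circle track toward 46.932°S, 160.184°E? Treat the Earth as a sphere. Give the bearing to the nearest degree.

228°

Δλ = 160.184 − -148.781 = 308.965°; wrapped into (−180°, 180°]: -51.035°.
θ = atan2( sin Δλ · cos φ₂ , cos φ₁ · sin φ₂ − sin φ₁ · cos φ₂ · cos Δλ )
  = atan2(-0.53095, -0.48118) = -132.185° → normalised to [0°, 360°): 227.815°.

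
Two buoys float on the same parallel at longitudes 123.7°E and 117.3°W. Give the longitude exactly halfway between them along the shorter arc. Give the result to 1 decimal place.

Signed shortest Δλ from +123.7° to -117.3° is +119.0°.
Midpoint longitude = +123.7° + (+119.0°)/2 = +123.7° + 59.5° = +183.2°.
Normalise into (−180°, 180°]: -176.8°.
(The naïve average (+123.7 + -117.3)/2 = 3.2° is on the wrong side of the globe.)

176.8°W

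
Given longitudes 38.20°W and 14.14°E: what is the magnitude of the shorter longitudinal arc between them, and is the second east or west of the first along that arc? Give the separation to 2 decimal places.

Raw difference: 14.14 − -38.20 = 52.34°.
Normalise into (−180°, 180°]: 52.34° stays 52.34°.
Positive ⇒ the second point lies to the east; separation 52.34°.

52.34° east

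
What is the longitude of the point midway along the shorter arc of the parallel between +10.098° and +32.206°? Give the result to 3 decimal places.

+21.152°

Signed shortest Δλ from +10.098° to +32.206° is +22.108°.
Midpoint longitude = +10.098° + (+22.108°)/2 = +10.098° + 11.054° = +21.152°.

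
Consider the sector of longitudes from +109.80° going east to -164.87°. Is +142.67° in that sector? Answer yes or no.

Band width going east from +109.80° to -164.87°: ((-164.87 − 109.80) mod 360) = 85.33°.
Offset of +142.67° east of the west edge: ((142.67 − 109.80) mod 360) = 32.87°.
32.87° ≤ 85.33° ⇒ inside.

Yes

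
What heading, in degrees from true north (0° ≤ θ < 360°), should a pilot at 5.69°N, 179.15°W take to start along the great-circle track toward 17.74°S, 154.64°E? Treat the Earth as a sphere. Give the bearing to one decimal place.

Δλ = 154.64 − -179.15 = 333.79°; wrapped into (−180°, 180°]: -26.21°.
θ = atan2( sin Δλ · cos φ₂ , cos φ₁ · sin φ₂ − sin φ₁ · cos φ₂ · cos Δλ )
  = atan2(-0.42066, -0.38792) = -132.681° → normalised to [0°, 360°): 227.319°.

227.3°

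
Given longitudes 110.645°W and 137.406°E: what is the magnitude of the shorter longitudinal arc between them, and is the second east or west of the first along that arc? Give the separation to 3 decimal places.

111.949° west

Raw difference: 137.406 − -110.645 = 248.051°.
Normalise into (−180°, 180°]: 248.051° − 360° = -111.949°.
Negative ⇒ the second point lies to the west; separation 111.949°.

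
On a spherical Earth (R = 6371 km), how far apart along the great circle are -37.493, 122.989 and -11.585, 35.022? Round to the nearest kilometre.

Δλ = 35.022 − 122.989 = -87.967°.
Δφ = -11.585 − -37.493 = 25.908°.
a = sin²(Δφ/2) + cos φ₁ · cos φ₂ · sin²(Δλ/2) = 0.425097.
c = 2·atan2(√a, √(1−a)) = 1.42042 rad → d = 6371·c ≈ 9049.52 km.

9050 km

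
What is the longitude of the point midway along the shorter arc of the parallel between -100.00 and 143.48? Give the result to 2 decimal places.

-158.26°

Signed shortest Δλ from -100.00° to +143.48° is -116.52°.
Midpoint longitude = -100.00° + (-116.52°)/2 = -100.00° − 58.26° = -158.26°.
(The naïve average (-100.00 + +143.48)/2 = 21.74° is on the wrong side of the globe.)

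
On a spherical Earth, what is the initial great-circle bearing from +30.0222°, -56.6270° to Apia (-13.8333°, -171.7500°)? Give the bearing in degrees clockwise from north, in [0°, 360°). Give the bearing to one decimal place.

Δλ = -171.7500 − -56.6270 = -115.1230°.
θ = atan2( sin Δλ · cos φ₂ , cos φ₁ · sin φ₂ − sin φ₁ · cos φ₂ · cos Δλ )
  = atan2(-0.87914, -0.00076) = -90.049° → normalised to [0°, 360°): 269.951°.

270.0°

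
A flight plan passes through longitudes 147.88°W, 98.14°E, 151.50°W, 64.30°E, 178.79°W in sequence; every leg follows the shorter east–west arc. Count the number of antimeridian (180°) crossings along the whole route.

4

Leg 1: -147.88° → +98.14°, shortest Δλ = -113.98° (west) — crosses 180°.
Leg 2: +98.14° → -151.50°, shortest Δλ = 110.36° (east) — crosses 180°.
Leg 3: -151.50° → +64.30°, shortest Δλ = -144.2° (west) — crosses 180°.
Leg 4: +64.30° → -178.79°, shortest Δλ = 116.91° (east) — crosses 180°.
Total crossings: 4.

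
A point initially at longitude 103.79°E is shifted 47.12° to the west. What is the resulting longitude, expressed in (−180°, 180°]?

56.67°E

Start at +103.79°; shift −47.12° → +56.67°.
+56.67° already lies in (−180°, 180°].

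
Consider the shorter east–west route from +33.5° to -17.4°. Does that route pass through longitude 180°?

No

Signed shortest Δλ = ((-17.4 − 33.5 + 180) mod 360) − 180 = -50.9°.
Going west by 50.9° from +33.5° reaches -17.4° without touching 180°.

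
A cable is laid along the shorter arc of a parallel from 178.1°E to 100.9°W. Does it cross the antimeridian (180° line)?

Naïve |-100.9 − 178.1| = 279.0° > 180°, so the shorter arc goes the other way round — across 180°.
Signed shortest Δλ = ((-100.9 − 178.1 + 180) mod 360) − 180 = 81.0°.
Going east by 81.0° from +178.1° passes through 180° before reaching -100.9°.

Yes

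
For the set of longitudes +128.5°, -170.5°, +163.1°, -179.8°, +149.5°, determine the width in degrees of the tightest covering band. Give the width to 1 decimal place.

61.0°

Sort the longitudes: -179.8°, -170.5°, +128.5°, +149.5°, +163.1°.
Eastward gaps between consecutive values (wrapping around): 9.3°, 299.0°, 21.0°, 13.6°, 17.1°.
Largest gap = 299.0° ⇒ minimal covering band is its complement: 360° − 299.0° = 61.0°.
Band runs from +128.5° eastward to -170.5°, crossing the antimeridian.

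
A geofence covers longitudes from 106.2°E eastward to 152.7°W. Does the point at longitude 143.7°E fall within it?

Band width going east from +106.2° to -152.7°: ((-152.7 − 106.2) mod 360) = 101.1°.
Offset of +143.7° east of the west edge: ((143.7 − 106.2) mod 360) = 37.5°.
37.5° ≤ 101.1° ⇒ inside.

Yes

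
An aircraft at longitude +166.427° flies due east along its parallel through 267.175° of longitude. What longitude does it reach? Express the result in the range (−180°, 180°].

Start at +166.427°; shift +267.175° → +433.602°.
+433.602° lies outside (−180°, 180°]; subtract 360° → +73.602°.

+73.602°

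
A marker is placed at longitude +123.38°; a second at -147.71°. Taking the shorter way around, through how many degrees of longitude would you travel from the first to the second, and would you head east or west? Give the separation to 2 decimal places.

88.91° east

Raw difference: -147.71 − 123.38 = -271.09°.
Normalise into (−180°, 180°]: -271.09° + 360° = 88.91°.
Positive ⇒ the second point lies to the east; separation 88.91°.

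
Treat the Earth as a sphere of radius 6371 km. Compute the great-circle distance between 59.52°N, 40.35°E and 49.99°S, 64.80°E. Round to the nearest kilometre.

Δλ = 64.80 − 40.35 = 24.45°.
Δφ = -49.99 − 59.52 = -109.51°.
a = sin²(Δφ/2) + cos φ₁ · cos φ₂ · sin²(Δλ/2) = 0.681608.
c = 2·atan2(√a, √(1−a)) = 1.94251 rad → d = 6371·c ≈ 12375.76 km.

12376 km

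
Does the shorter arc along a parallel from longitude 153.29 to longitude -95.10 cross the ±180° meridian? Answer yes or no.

Yes

Naïve |-95.10 − 153.29| = 248.39° > 180°, so the shorter arc goes the other way round — across 180°.
Signed shortest Δλ = ((-95.10 − 153.29 + 180) mod 360) − 180 = 111.61°.
Going east by 111.61° from +153.29° passes through 180° before reaching -95.10°.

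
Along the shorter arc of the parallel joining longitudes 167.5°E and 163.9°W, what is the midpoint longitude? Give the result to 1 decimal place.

Signed shortest Δλ from +167.5° to -163.9° is +28.6°.
Midpoint longitude = +167.5° + (+28.6°)/2 = +167.5° + 14.3° = +181.8°.
Normalise into (−180°, 180°]: -178.2°.
(The naïve average (+167.5 + -163.9)/2 = 1.8° is on the wrong side of the globe.)

178.2°W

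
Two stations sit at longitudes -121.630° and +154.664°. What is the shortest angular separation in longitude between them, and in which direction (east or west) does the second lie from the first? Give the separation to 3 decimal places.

Raw difference: 154.664 − -121.630 = 276.294°.
Normalise into (−180°, 180°]: 276.294° − 360° = -83.706°.
Negative ⇒ the second point lies to the west; separation 83.706°.

83.706° west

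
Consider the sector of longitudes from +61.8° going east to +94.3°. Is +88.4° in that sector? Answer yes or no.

Yes

Band width going east from +61.8° to +94.3°: ((94.3 − 61.8) mod 360) = 32.5°.
Offset of +88.4° east of the west edge: ((88.4 − 61.8) mod 360) = 26.6°.
26.6° ≤ 32.5° ⇒ inside.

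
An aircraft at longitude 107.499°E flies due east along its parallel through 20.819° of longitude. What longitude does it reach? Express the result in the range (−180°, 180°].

128.318°E

Start at +107.499°; shift +20.819° → +128.318°.
+128.318° already lies in (−180°, 180°].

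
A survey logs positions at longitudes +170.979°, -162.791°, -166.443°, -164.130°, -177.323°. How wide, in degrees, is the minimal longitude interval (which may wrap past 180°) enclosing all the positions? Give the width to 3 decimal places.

26.230°

Sort the longitudes: -177.323°, -166.443°, -164.130°, -162.791°, +170.979°.
Eastward gaps between consecutive values (wrapping around): 10.880°, 2.313°, 1.339°, 333.770°, 11.698°.
Largest gap = 333.770° ⇒ minimal covering band is its complement: 360° − 333.770° = 26.230°.
Band runs from +170.979° eastward to -162.791°, crossing the antimeridian.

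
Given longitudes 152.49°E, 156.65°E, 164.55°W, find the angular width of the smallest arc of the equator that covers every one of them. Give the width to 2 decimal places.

42.96°

Sort the longitudes: -164.55°, +152.49°, +156.65°.
Eastward gaps between consecutive values (wrapping around): 317.04°, 4.16°, 38.80°.
Largest gap = 317.04° ⇒ minimal covering band is its complement: 360° − 317.04° = 42.96°.
Band runs from +152.49° eastward to -164.55°, crossing the antimeridian.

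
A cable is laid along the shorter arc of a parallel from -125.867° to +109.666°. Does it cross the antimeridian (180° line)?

Yes

Naïve |109.666 − -125.867| = 235.533° > 180°, so the shorter arc goes the other way round — across 180°.
Signed shortest Δλ = ((109.666 − -125.867 + 180) mod 360) − 180 = -124.467°.
Going west by 124.467° from -125.867° passes through 180° before reaching +109.666°.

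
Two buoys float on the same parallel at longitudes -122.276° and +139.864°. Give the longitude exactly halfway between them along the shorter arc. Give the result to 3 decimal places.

-171.206°

Signed shortest Δλ from -122.276° to +139.864° is -97.860°.
Midpoint longitude = -122.276° + (-97.860°)/2 = -122.276° − 48.930° = -171.206°.
(The naïve average (-122.276 + +139.864)/2 = 8.794° is on the wrong side of the globe.)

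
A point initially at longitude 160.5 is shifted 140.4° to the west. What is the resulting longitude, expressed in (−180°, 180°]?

Start at +160.5°; shift −140.4° → +20.1°.
+20.1° already lies in (−180°, 180°].

+20.1°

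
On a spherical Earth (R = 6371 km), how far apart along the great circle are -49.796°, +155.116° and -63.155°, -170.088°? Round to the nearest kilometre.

Δλ = -170.088 − 155.116 = -325.204°; wrapped into (−180°, 180°]: 34.796°.
Δφ = -63.155 − -49.796 = -13.359°.
a = sin²(Δφ/2) + cos φ₁ · cos φ₂ · sin²(Δλ/2) = 0.039591.
c = 2·atan2(√a, √(1−a)) = 0.40062 rad → d = 6371·c ≈ 2552.37 km.

2552 km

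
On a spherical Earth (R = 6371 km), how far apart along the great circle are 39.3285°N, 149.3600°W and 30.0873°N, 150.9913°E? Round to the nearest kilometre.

Δλ = 150.9913 − -149.3600 = 300.3513°; wrapped into (−180°, 180°]: -59.6487°.
Δφ = 30.0873 − 39.3285 = -9.2412°.
a = sin²(Δφ/2) + cos φ₁ · cos φ₂ · sin²(Δλ/2) = 0.172041.
c = 2·atan2(√a, √(1−a)) = 0.85540 rad → d = 6371·c ≈ 5449.75 km.

5450 km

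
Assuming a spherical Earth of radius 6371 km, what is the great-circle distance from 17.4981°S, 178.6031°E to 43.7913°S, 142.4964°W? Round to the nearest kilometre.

Δλ = -142.4964 − 178.6031 = -321.0995°; wrapped into (−180°, 180°]: 38.9005°.
Δφ = -43.7913 − -17.4981 = -26.2932°.
a = sin²(Δφ/2) + cos φ₁ · cos φ₂ · sin²(Δλ/2) = 0.128068.
c = 2·atan2(√a, √(1−a)) = 0.73196 rad → d = 6371·c ≈ 4663.34 km.

4663 km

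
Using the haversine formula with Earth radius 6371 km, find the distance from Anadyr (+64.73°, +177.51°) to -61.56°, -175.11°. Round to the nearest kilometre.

Δλ = -175.11 − 177.51 = -352.62°; wrapped into (−180°, 180°]: 7.38°.
Δφ = -61.56 − 64.73 = -126.29°.
a = sin²(Δφ/2) + cos φ₁ · cos φ₂ · sin²(Δλ/2) = 0.796778.
c = 2·atan2(√a, √(1−a)) = 2.20627 rad → d = 6371·c ≈ 14056.13 km.

14056 km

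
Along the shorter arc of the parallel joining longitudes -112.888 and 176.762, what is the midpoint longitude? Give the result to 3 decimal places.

-148.063°

Signed shortest Δλ from -112.888° to +176.762° is -70.350°.
Midpoint longitude = -112.888° + (-70.350°)/2 = -112.888° − 35.175° = -148.063°.
(The naïve average (-112.888 + +176.762)/2 = 31.937° is on the wrong side of the globe.)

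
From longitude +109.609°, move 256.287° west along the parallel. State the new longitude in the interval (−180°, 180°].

Start at +109.609°; shift −256.287° → -146.678°.
-146.678° already lies in (−180°, 180°].

-146.678°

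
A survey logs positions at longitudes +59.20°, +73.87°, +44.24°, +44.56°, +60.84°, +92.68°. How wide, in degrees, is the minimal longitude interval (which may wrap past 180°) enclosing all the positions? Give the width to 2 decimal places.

48.44°

Sort the longitudes: +44.24°, +44.56°, +59.20°, +60.84°, +73.87°, +92.68°.
Eastward gaps between consecutive values (wrapping around): 0.32°, 14.64°, 1.64°, 13.03°, 18.81°, 311.56°.
Largest gap = 311.56° ⇒ minimal covering band is its complement: 360° − 311.56° = 48.44°.
Band runs from +44.24° eastward to +92.68°.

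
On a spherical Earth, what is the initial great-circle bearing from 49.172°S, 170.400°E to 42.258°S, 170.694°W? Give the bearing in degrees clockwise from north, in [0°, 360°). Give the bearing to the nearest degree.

Δλ = -170.694 − 170.400 = -341.094°; wrapped into (−180°, 180°]: 18.906°.
θ = atan2( sin Δλ · cos φ₂ , cos φ₁ · sin φ₂ − sin φ₁ · cos φ₂ · cos Δλ )
  = atan2(0.23981, 0.09017) = 69.394° → normalised to [0°, 360°): 69.394°.

69°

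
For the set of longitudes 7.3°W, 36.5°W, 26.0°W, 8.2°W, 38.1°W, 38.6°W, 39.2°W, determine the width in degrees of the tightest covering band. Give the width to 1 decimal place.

Sort the longitudes: -39.2°, -38.6°, -38.1°, -36.5°, -26.0°, -8.2°, -7.3°.
Eastward gaps between consecutive values (wrapping around): 0.6°, 0.5°, 1.6°, 10.5°, 17.8°, 0.9°, 328.1°.
Largest gap = 328.1° ⇒ minimal covering band is its complement: 360° − 328.1° = 31.9°.
Band runs from -39.2° eastward to -7.3°.

31.9°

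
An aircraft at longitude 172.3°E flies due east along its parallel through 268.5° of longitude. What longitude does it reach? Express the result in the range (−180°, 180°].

80.8°E

Start at +172.3°; shift +268.5° → +440.8°.
+440.8° lies outside (−180°, 180°]; subtract 360° → +80.8°.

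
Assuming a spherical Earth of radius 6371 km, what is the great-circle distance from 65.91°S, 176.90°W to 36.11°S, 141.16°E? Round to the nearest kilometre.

4274 km

Δλ = 141.16 − -176.90 = 318.06°; wrapped into (−180°, 180°]: -41.94°.
Δφ = -36.11 − -65.91 = 29.80°.
a = sin²(Δφ/2) + cos φ₁ · cos φ₂ · sin²(Δλ/2) = 0.108352.
c = 2·atan2(√a, √(1−a)) = 0.67084 rad → d = 6371·c ≈ 4273.95 km.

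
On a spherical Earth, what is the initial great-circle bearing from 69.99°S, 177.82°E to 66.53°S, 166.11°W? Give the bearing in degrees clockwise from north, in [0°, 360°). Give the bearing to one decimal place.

67.5°

Δλ = -166.11 − 177.82 = -343.93°; wrapped into (−180°, 180°]: 16.07°.
θ = atan2( sin Δλ · cos φ₂ , cos φ₁ · sin φ₂ − sin φ₁ · cos φ₂ · cos Δλ )
  = atan2(0.11025, 0.04573) = 67.472° → normalised to [0°, 360°): 67.472°.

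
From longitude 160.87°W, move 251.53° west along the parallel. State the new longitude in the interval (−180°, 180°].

Start at -160.87°; shift −251.53° → -412.40°.
-412.40° lies outside (−180°, 180°]; add 360° → -52.40°.

52.40°W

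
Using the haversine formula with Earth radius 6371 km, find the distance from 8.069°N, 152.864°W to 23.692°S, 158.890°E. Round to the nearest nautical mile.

Δλ = 158.890 − -152.864 = 311.754°; wrapped into (−180°, 180°]: -48.246°.
Δφ = -23.692 − 8.069 = -31.761°.
a = sin²(Δφ/2) + cos φ₁ · cos φ₂ · sin²(Δλ/2) = 0.226315.
c = 2·atan2(√a, √(1−a)) = 0.99158 rad → d = 6371·c ≈ 6317.35 km ≈ 3411.10 nmi.

3411 nmi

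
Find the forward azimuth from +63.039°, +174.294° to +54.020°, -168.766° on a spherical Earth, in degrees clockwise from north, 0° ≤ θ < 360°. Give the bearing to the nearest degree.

Δλ = -168.766 − 174.294 = -343.060°; wrapped into (−180°, 180°]: 16.940°.
θ = atan2( sin Δλ · cos φ₂ , cos φ₁ · sin φ₂ − sin φ₁ · cos φ₂ · cos Δλ )
  = atan2(0.17118, -0.13404) = 128.062° → normalised to [0°, 360°): 128.062°.

128°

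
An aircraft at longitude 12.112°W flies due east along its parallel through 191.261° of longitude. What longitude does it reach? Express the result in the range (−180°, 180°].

Start at -12.112°; shift +191.261° → +179.149°.
+179.149° already lies in (−180°, 180°].

179.149°E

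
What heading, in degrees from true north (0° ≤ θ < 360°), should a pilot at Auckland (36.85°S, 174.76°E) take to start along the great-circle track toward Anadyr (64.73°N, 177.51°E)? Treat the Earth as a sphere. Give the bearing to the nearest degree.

1°

Δλ = 177.51 − 174.76 = 2.75°.
θ = atan2( sin Δλ · cos φ₂ , cos φ₁ · sin φ₂ − sin φ₁ · cos φ₂ · cos Δλ )
  = atan2(0.02048, 0.97935) = 1.198° → normalised to [0°, 360°): 1.198°.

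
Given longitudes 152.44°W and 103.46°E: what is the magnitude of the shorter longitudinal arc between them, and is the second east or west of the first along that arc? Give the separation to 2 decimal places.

104.10° west

Raw difference: 103.46 − -152.44 = 255.9°.
Normalise into (−180°, 180°]: 255.9° − 360° = -104.1°.
Negative ⇒ the second point lies to the west; separation 104.10°.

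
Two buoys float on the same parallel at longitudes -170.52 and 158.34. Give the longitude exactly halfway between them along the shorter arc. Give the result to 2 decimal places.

+173.91°

Signed shortest Δλ from -170.52° to +158.34° is -31.14°.
Midpoint longitude = -170.52° + (-31.14°)/2 = -170.52° − 15.57° = -186.09°.
Normalise into (−180°, 180°]: +173.91°.
(The naïve average (-170.52 + +158.34)/2 = -6.09° is on the wrong side of the globe.)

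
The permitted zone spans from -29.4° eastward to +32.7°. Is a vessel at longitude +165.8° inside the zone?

Band width going east from -29.4° to +32.7°: ((32.7 − -29.4) mod 360) = 62.1°.
Offset of +165.8° east of the west edge: ((165.8 − -29.4) mod 360) = 195.2°.
195.2° > 62.1° ⇒ outside.

No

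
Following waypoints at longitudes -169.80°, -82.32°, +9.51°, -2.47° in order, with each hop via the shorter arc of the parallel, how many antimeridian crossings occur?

Leg 1: -169.80° → -82.32°, shortest Δλ = 87.48° (east) — does not cross 180°.
Leg 2: -82.32° → +9.51°, shortest Δλ = 91.83° (east) — does not cross 180°.
Leg 3: +9.51° → -2.47°, shortest Δλ = -11.98° (west) — does not cross 180°.
Total crossings: 0.

0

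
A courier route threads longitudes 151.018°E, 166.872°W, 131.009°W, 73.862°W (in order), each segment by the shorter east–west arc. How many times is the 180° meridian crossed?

Leg 1: +151.018° → -166.872°, shortest Δλ = 42.11° (east) — crosses 180°.
Leg 2: -166.872° → -131.009°, shortest Δλ = 35.863° (east) — does not cross 180°.
Leg 3: -131.009° → -73.862°, shortest Δλ = 57.147° (east) — does not cross 180°.
Total crossings: 1.

1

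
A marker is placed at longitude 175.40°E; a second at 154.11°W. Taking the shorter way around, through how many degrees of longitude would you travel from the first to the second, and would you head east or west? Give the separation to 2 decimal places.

30.49° east

Raw difference: -154.11 − 175.40 = -329.51°.
Normalise into (−180°, 180°]: -329.51° + 360° = 30.49°.
Positive ⇒ the second point lies to the east; separation 30.49°.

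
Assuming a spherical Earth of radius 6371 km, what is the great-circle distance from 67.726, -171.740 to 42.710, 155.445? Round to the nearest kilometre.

Δλ = 155.445 − -171.740 = 327.185°; wrapped into (−180°, 180°]: -32.815°.
Δφ = 42.710 − 67.726 = -25.016°.
a = sin²(Δφ/2) + cos φ₁ · cos φ₂ · sin²(Δλ/2) = 0.069127.
c = 2·atan2(√a, √(1−a)) = 0.53210 rad → d = 6371·c ≈ 3389.98 km.

3390 km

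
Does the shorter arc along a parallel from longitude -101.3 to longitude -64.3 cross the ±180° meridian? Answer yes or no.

No

Signed shortest Δλ = ((-64.3 − -101.3 + 180) mod 360) − 180 = 37.0°.
Going east by 37.0° from -101.3° reaches -64.3° without touching 180°.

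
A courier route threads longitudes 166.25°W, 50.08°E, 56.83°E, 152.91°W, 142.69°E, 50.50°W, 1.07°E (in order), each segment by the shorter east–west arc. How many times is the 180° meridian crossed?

Leg 1: -166.25° → +50.08°, shortest Δλ = -143.67° (west) — crosses 180°.
Leg 2: +50.08° → +56.83°, shortest Δλ = 6.75° (east) — does not cross 180°.
Leg 3: +56.83° → -152.91°, shortest Δλ = 150.26° (east) — crosses 180°.
Leg 4: -152.91° → +142.69°, shortest Δλ = -64.4° (west) — crosses 180°.
Leg 5: +142.69° → -50.50°, shortest Δλ = 166.81° (east) — crosses 180°.
Leg 6: -50.50° → +1.07°, shortest Δλ = 51.57° (east) — does not cross 180°.
Total crossings: 4.

4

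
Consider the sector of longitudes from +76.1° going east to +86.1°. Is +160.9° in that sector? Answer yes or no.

Band width going east from +76.1° to +86.1°: ((86.1 − 76.1) mod 360) = 10.0°.
Offset of +160.9° east of the west edge: ((160.9 − 76.1) mod 360) = 84.8°.
84.8° > 10.0° ⇒ outside.

No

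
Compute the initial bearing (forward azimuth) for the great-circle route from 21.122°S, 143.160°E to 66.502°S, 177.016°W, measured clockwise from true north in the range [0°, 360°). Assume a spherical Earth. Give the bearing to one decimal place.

Δλ = -177.016 − 143.160 = -320.176°; wrapped into (−180°, 180°]: 39.824°.
θ = atan2( sin Δλ · cos φ₂ , cos φ₁ · sin φ₂ − sin φ₁ · cos φ₂ · cos Δλ )
  = atan2(0.25535, -0.74511) = 161.083° → normalised to [0°, 360°): 161.083°.

161.1°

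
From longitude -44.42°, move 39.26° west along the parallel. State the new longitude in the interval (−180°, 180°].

-83.68°

Start at -44.42°; shift −39.26° → -83.68°.
-83.68° already lies in (−180°, 180°].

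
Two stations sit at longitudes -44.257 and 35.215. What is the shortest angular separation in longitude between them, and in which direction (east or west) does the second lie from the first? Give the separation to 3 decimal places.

Raw difference: 35.215 − -44.257 = 79.472°.
Normalise into (−180°, 180°]: 79.472° stays 79.472°.
Positive ⇒ the second point lies to the east; separation 79.472°.

79.472° east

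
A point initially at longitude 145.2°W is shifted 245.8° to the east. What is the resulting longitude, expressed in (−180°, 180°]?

Start at -145.2°; shift +245.8° → +100.6°.
+100.6° already lies in (−180°, 180°].

100.6°E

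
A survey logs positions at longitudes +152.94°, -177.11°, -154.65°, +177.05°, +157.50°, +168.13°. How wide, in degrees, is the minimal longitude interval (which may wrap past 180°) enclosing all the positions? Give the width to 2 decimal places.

Sort the longitudes: -177.11°, -154.65°, +152.94°, +157.50°, +168.13°, +177.05°.
Eastward gaps between consecutive values (wrapping around): 22.46°, 307.59°, 4.56°, 10.63°, 8.92°, 5.84°.
Largest gap = 307.59° ⇒ minimal covering band is its complement: 360° − 307.59° = 52.41°.
Band runs from +152.94° eastward to -154.65°, crossing the antimeridian.

52.41°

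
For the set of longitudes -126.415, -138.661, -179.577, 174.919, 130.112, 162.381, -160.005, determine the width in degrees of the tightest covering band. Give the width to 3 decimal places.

Sort the longitudes: -179.577°, -160.005°, -138.661°, -126.415°, +130.112°, +162.381°, +174.919°.
Eastward gaps between consecutive values (wrapping around): 19.572°, 21.344°, 12.246°, 256.527°, 32.269°, 12.538°, 5.504°.
Largest gap = 256.527° ⇒ minimal covering band is its complement: 360° − 256.527° = 103.473°.
Band runs from +130.112° eastward to -126.415°, crossing the antimeridian.

103.473°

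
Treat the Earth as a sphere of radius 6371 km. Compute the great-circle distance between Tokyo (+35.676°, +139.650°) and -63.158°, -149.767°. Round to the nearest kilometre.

12618 km

Δλ = -149.767 − 139.650 = -289.417°; wrapped into (−180°, 180°]: 70.583°.
Δφ = -63.158 − 35.676 = -98.834°.
a = sin²(Δφ/2) + cos φ₁ · cos φ₂ · sin²(Δλ/2) = 0.699214.
c = 2·atan2(√a, √(1−a)) = 1.98060 rad → d = 6371·c ≈ 12618.39 km.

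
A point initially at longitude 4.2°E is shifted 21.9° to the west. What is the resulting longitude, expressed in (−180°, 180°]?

17.7°W

Start at +4.2°; shift −21.9° → -17.7°.
-17.7° already lies in (−180°, 180°].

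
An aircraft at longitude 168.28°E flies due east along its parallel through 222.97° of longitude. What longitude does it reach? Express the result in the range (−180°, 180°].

31.25°E

Start at +168.28°; shift +222.97° → +391.25°.
+391.25° lies outside (−180°, 180°]; subtract 360° → +31.25°.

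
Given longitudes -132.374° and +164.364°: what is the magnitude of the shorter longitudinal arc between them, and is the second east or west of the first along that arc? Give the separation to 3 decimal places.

63.262° west

Raw difference: 164.364 − -132.374 = 296.738°.
Normalise into (−180°, 180°]: 296.738° − 360° = -63.262°.
Negative ⇒ the second point lies to the west; separation 63.262°.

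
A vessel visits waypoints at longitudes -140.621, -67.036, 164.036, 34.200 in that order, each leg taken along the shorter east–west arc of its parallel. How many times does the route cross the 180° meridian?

1

Leg 1: -140.621° → -67.036°, shortest Δλ = 73.585° (east) — does not cross 180°.
Leg 2: -67.036° → +164.036°, shortest Δλ = -128.928° (west) — crosses 180°.
Leg 3: +164.036° → +34.200°, shortest Δλ = -129.836° (west) — does not cross 180°.
Total crossings: 1.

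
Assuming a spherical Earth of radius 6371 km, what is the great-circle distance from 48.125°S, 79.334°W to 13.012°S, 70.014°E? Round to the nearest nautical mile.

Δλ = 70.014 − -79.334 = 149.348°.
Δφ = -13.012 − -48.125 = 35.113°.
a = sin²(Δφ/2) + cos φ₁ · cos φ₂ · sin²(Δλ/2) = 0.695924.
c = 2·atan2(√a, √(1−a)) = 1.97343 rad → d = 6371·c ≈ 12572.75 km ≈ 6788.74 nmi.

6789 nmi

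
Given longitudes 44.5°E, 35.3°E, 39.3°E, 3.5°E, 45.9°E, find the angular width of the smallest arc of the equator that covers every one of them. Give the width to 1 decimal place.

42.4°

Sort the longitudes: +3.5°, +35.3°, +39.3°, +44.5°, +45.9°.
Eastward gaps between consecutive values (wrapping around): 31.8°, 4.0°, 5.2°, 1.4°, 317.6°.
Largest gap = 317.6° ⇒ minimal covering band is its complement: 360° − 317.6° = 42.4°.
Band runs from +3.5° eastward to +45.9°.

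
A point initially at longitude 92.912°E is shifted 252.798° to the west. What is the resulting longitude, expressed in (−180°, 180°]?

159.886°W

Start at +92.912°; shift −252.798° → -159.886°.
-159.886° already lies in (−180°, 180°].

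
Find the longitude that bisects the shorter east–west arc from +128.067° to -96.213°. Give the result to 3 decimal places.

Signed shortest Δλ from +128.067° to -96.213° is +135.720°.
Midpoint longitude = +128.067° + (+135.720°)/2 = +128.067° + 67.860° = +195.927°.
Normalise into (−180°, 180°]: -164.073°.
(The naïve average (+128.067 + -96.213)/2 = 15.927° is on the wrong side of the globe.)

-164.073°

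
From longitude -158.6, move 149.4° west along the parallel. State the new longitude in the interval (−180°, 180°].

Start at -158.6°; shift −149.4° → -308.0°.
-308.0° lies outside (−180°, 180°]; add 360° → +52.0°.

+52.0°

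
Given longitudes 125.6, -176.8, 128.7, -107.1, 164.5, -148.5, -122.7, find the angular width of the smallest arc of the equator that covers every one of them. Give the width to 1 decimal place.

Sort the longitudes: -176.8°, -148.5°, -122.7°, -107.1°, +125.6°, +128.7°, +164.5°.
Eastward gaps between consecutive values (wrapping around): 28.3°, 25.8°, 15.6°, 232.7°, 3.1°, 35.8°, 18.7°.
Largest gap = 232.7° ⇒ minimal covering band is its complement: 360° − 232.7° = 127.3°.
Band runs from +125.6° eastward to -107.1°, crossing the antimeridian.

127.3°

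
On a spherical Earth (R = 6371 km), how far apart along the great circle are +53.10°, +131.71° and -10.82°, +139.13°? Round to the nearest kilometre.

Δλ = 139.13 − 131.71 = 7.42°.
Δφ = -10.82 − 53.10 = -63.92°.
a = sin²(Δφ/2) + cos φ₁ · cos φ₂ · sin²(Δλ/2) = 0.282656.
c = 2·atan2(√a, √(1−a)) = 1.12111 rad → d = 6371·c ≈ 7142.56 km.

7143 km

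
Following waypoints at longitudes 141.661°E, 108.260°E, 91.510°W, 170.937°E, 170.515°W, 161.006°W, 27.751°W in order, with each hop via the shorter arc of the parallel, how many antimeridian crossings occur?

Leg 1: +141.661° → +108.260°, shortest Δλ = -33.401° (west) — does not cross 180°.
Leg 2: +108.260° → -91.510°, shortest Δλ = 160.23° (east) — crosses 180°.
Leg 3: -91.510° → +170.937°, shortest Δλ = -97.553° (west) — crosses 180°.
Leg 4: +170.937° → -170.515°, shortest Δλ = 18.548° (east) — crosses 180°.
Leg 5: -170.515° → -161.006°, shortest Δλ = 9.509° (east) — does not cross 180°.
Leg 6: -161.006° → -27.751°, shortest Δλ = 133.255° (east) — does not cross 180°.
Total crossings: 3.

3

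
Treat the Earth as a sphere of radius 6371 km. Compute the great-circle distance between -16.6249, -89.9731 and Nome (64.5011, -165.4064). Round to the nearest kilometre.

10996 km

Δλ = -165.4064 − -89.9731 = -75.4333°.
Δφ = 64.5011 − -16.6249 = 81.1260°.
a = sin²(Δφ/2) + cos φ₁ · cos φ₂ · sin²(Δλ/2) = 0.577245.
c = 2·atan2(√a, √(1−a)) = 1.72591 rad → d = 6371·c ≈ 10995.76 km.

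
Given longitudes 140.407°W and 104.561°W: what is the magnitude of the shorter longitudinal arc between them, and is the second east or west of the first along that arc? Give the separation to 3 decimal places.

Raw difference: -104.561 − -140.407 = 35.846°.
Normalise into (−180°, 180°]: 35.846° stays 35.846°.
Positive ⇒ the second point lies to the east; separation 35.846°.

35.846° east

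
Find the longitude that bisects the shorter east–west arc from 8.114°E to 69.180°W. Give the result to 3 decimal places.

30.533°W

Signed shortest Δλ from +8.114° to -69.180° is -77.294°.
Midpoint longitude = +8.114° + (-77.294°)/2 = +8.114° − 38.647° = -30.533°.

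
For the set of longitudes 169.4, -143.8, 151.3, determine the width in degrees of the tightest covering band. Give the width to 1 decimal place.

Sort the longitudes: -143.8°, +151.3°, +169.4°.
Eastward gaps between consecutive values (wrapping around): 295.1°, 18.1°, 46.8°.
Largest gap = 295.1° ⇒ minimal covering band is its complement: 360° − 295.1° = 64.9°.
Band runs from +151.3° eastward to -143.8°, crossing the antimeridian.

64.9°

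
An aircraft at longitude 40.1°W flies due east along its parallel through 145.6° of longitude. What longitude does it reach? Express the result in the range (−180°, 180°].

105.5°E

Start at -40.1°; shift +145.6° → +105.5°.
+105.5° already lies in (−180°, 180°].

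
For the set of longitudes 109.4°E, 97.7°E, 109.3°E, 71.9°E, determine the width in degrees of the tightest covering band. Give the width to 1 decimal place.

37.5°

Sort the longitudes: +71.9°, +97.7°, +109.3°, +109.4°.
Eastward gaps between consecutive values (wrapping around): 25.8°, 11.6°, 0.1°, 322.5°.
Largest gap = 322.5° ⇒ minimal covering band is its complement: 360° − 322.5° = 37.5°.
Band runs from +71.9° eastward to +109.4°.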